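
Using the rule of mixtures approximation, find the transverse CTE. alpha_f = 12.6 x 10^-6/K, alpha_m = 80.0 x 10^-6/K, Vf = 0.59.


alpha_2 = alpha_f*Vf + alpha_m*(1-Vf) = 12.6*0.59 + 80.0*0.41 = 40.2 x 10^-6/K

40.2 x 10^-6/K


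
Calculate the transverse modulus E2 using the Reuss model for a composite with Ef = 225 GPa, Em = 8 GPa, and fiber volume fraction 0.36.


1/E2 = Vf/Ef + (1-Vf)/Em = 0.36/225 + 0.64/8
E2 = 12.25 GPa

12.25 GPa


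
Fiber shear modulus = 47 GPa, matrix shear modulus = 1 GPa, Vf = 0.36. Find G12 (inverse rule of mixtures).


1/G12 = Vf/Gf + (1-Vf)/Gm = 0.36/47 + 0.64/1
G12 = 1.54 GPa

1.54 GPa


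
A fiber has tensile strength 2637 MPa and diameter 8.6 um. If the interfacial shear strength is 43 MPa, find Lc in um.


Lc = sigma_f * d / (2 * tau_i) = 2637 * 8.6 / (2 * 43) = 263.7 um

263.7 um


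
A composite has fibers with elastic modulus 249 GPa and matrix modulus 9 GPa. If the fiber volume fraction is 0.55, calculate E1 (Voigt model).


E1 = Ef*Vf + Em*(1-Vf) = 249*0.55 + 9*0.45 = 141.0 GPa

141.0 GPa


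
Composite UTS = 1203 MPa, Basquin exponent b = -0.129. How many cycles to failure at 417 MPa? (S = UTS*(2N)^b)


N = 0.5 * (S/UTS)^(1/b) = 0.5 * (417/1203)^(1/-0.129) = 1844.4459 cycles

1844.4459 cycles


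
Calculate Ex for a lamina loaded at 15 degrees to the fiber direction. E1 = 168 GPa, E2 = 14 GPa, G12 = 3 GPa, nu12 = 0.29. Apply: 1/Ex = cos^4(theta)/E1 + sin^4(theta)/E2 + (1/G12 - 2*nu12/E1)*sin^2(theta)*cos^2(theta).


cos^4(15) = 0.870513, sin^4(15) = 0.004487, sin^2(15)*cos^2(15) = 0.0625
1/G12 - 2*nu12/E1 = 1/3 - 2*0.29/168 = 0.329881 GPa^-1
1/Ex = 0.870513/168 + 0.004487/14 + 0.329881*0.0625 = 0.0261197 GPa^-1
Ex = 38.29 GPa

38.29 GPa


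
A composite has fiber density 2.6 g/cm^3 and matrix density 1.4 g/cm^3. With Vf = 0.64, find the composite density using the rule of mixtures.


rho_c = rho_f*Vf + rho_m*(1-Vf) = 2.6*0.64 + 1.4*0.36 = 2.168 g/cm^3

2.168 g/cm^3


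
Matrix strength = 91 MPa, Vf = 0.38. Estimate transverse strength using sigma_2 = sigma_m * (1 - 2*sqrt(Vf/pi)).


factor = 1 - 2*sqrt(0.38/pi) = 0.3044
sigma_2 = 91 * 0.3044 = 27.7 MPa

27.7 MPa


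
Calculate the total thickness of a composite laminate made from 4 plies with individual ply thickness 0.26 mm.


h = n * t_ply = 4 * 0.26 = 1.04 mm

1.04 mm


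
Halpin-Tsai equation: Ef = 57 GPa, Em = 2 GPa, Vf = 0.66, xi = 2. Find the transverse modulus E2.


eta = (Ef/Em - 1)/(Ef/Em + xi) = (28.5 - 1)/(28.5 + 2) = 0.9016
E2 = Em*(1+xi*eta*Vf)/(1-eta*Vf) = 10.82 GPa

10.82 GPa


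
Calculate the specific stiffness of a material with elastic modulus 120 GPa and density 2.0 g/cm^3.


Specific stiffness = E/rho = 120/2.0 = 60.0 GPa/(g/cm^3)

60.0 GPa/(g/cm^3)


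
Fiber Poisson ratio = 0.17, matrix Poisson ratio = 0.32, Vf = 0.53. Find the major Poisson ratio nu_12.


nu_12 = nu_f*Vf + nu_m*(1-Vf) = 0.17*0.53 + 0.32*0.47 = 0.2405

0.2405


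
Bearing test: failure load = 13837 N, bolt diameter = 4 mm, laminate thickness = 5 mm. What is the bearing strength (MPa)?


sigma_br = F/(d*h) = 13837/(4*5) = 691.9 MPa

691.9 MPa


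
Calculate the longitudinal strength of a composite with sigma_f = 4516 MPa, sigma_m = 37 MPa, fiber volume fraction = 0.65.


sigma_1 = sigma_f*Vf + sigma_m*(1-Vf) = 4516*0.65 + 37*0.35 = 2948.4 MPa

2948.4 MPa


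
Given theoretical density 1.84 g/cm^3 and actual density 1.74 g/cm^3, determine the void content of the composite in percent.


Void% = (rho_theo - rho_actual)/rho_theo * 100 = (1.84 - 1.74)/1.84 * 100 = 5.43%

5.43%


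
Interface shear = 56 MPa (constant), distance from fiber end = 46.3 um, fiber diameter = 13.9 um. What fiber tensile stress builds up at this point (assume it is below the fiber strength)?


Force balance: sigma_f * (pi*d^2/4) = tau * (pi*d) * x  ->  sigma_f = 4 * tau * x / d
sigma_f = 4 * 56 * 46.3 / 13.9 = 746.1 MPa

746.1 MPa


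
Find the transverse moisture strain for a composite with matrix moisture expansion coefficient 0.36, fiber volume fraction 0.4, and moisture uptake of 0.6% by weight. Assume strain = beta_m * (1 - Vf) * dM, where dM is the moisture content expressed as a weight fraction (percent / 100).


dM = 0.6/100 = 0.006
strain = beta_m * (1-Vf) * dM = 0.36 * 0.6 * 0.006 = 0.001296

0.001296


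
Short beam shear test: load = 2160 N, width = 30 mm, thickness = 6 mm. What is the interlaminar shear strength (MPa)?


ILSS = 3F/(4bh) = 3*2160/(4*30*6) = 9.0 MPa

9.0 MPa


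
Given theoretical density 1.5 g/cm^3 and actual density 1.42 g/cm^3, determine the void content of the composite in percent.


Void% = (rho_theo - rho_actual)/rho_theo * 100 = (1.5 - 1.42)/1.5 * 100 = 5.33%

5.33%


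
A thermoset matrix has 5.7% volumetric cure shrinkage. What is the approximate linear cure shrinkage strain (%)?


Linear shrinkage ≈ vol_shrink/3 = 5.7/3 = 1.9%

1.9%


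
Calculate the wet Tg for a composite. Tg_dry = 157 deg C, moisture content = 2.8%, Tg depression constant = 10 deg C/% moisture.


Tg_wet = Tg_dry - k*moisture = 157 - 10*2.8 = 129.0 deg C

129.0 deg C


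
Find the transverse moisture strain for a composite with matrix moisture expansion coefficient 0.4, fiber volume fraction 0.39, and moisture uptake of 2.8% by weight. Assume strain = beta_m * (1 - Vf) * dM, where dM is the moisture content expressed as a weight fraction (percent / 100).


dM = 2.8/100 = 0.028
strain = beta_m * (1-Vf) * dM = 0.4 * 0.61 * 0.028 = 0.006832

0.006832


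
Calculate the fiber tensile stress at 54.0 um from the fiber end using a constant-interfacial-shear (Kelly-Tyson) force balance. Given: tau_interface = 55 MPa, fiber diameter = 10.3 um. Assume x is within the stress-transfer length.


Force balance: sigma_f * (pi*d^2/4) = tau * (pi*d) * x  ->  sigma_f = 4 * tau * x / d
sigma_f = 4 * 55 * 54.0 / 10.3 = 1153.4 MPa

1153.4 MPa


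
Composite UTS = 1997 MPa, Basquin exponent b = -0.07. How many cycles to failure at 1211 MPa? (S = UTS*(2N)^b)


N = 0.5 * (S/UTS)^(1/b) = 0.5 * (1211/1997)^(1/-0.07) = 634.3249 cycles

634.3249 cycles


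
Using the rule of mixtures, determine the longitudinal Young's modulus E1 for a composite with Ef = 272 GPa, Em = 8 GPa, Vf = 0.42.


E1 = Ef*Vf + Em*(1-Vf) = 272*0.42 + 8*0.58 = 118.88 GPa

118.88 GPa


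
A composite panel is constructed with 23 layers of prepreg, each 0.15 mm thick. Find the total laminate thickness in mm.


h = n * t_ply = 23 * 0.15 = 3.45 mm

3.45 mm


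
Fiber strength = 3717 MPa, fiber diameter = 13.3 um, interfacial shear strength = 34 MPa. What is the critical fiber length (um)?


Lc = sigma_f * d / (2 * tau_i) = 3717 * 13.3 / (2 * 34) = 727.0 um

727.0 um


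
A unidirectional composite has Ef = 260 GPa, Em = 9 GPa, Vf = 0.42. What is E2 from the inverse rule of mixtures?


1/E2 = Vf/Ef + (1-Vf)/Em = 0.42/260 + 0.58/9
E2 = 15.14 GPa

15.14 GPa


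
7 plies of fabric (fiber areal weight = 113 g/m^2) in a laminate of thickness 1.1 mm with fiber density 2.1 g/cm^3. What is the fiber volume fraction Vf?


Vf = n * FAW / (rho_f * h * 1000) = 7 * 113 / (2.1 * 1.1 * 1000) = 0.3424

0.3424


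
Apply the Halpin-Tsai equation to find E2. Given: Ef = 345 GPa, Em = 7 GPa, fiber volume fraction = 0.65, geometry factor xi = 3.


eta = (Ef/Em - 1)/(Ef/Em + xi) = (49.2857 - 1)/(49.2857 + 3) = 0.9235
E2 = Em*(1+xi*eta*Vf)/(1-eta*Vf) = 49.05 GPa

49.05 GPa


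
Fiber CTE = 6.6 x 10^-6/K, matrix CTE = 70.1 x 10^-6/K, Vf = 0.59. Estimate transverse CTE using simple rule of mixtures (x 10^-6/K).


alpha_2 = alpha_f*Vf + alpha_m*(1-Vf) = 6.6*0.59 + 70.1*0.41 = 32.6 x 10^-6/K

32.6 x 10^-6/K


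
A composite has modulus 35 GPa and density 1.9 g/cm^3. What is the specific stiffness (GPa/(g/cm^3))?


Specific stiffness = E/rho = 35/1.9 = 18.4 GPa/(g/cm^3)

18.4 GPa/(g/cm^3)


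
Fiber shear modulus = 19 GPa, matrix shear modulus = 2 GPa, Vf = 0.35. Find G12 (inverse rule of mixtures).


1/G12 = Vf/Gf + (1-Vf)/Gm = 0.35/19 + 0.65/2
G12 = 2.91 GPa

2.91 GPa


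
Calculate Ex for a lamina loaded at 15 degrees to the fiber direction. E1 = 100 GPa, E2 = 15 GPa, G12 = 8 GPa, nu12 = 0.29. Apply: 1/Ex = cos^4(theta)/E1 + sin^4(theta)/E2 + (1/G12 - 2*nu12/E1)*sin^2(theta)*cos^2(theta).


cos^4(15) = 0.870513, sin^4(15) = 0.004487, sin^2(15)*cos^2(15) = 0.0625
1/G12 - 2*nu12/E1 = 1/8 - 2*0.29/100 = 0.1192 GPa^-1
1/Ex = 0.870513/100 + 0.004487/15 + 0.1192*0.0625 = 0.0164543 GPa^-1
Ex = 60.77 GPa

60.77 GPa


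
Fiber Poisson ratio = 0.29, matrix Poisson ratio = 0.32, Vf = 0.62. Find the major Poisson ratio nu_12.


nu_12 = nu_f*Vf + nu_m*(1-Vf) = 0.29*0.62 + 0.32*0.38 = 0.3014

0.3014


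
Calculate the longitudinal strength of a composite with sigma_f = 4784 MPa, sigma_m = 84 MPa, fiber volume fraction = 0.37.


sigma_1 = sigma_f*Vf + sigma_m*(1-Vf) = 4784*0.37 + 84*0.63 = 1823.0 MPa

1823.0 MPa


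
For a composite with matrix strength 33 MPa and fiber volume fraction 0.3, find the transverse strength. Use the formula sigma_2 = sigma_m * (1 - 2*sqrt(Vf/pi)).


factor = 1 - 2*sqrt(0.3/pi) = 0.382
sigma_2 = 33 * 0.382 = 12.6 MPa

12.6 MPa


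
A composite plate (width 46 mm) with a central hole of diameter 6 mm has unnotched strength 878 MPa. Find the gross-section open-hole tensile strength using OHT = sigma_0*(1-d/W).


OHT = sigma_0*(1-d/W) = 878*(1-6/46) = 763.5 MPa

763.5 MPa


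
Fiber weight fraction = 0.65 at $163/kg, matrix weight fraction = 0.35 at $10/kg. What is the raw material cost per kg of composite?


Cost = cost_f*Wf + cost_m*Wm = 163*0.65 + 10*0.35 = $109.45/kg

$109.45/kg


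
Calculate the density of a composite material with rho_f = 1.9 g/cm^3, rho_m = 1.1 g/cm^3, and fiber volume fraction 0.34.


rho_c = rho_f*Vf + rho_m*(1-Vf) = 1.9*0.34 + 1.1*0.66 = 1.372 g/cm^3

1.372 g/cm^3


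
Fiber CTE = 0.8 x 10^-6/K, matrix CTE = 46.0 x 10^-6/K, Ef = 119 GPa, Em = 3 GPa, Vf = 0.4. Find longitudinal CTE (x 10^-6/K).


E1 = Ef*Vf + Em*(1-Vf) = 49.4
alpha_1 = (alpha_f*Ef*Vf + alpha_m*Em*(1-Vf))/E1 = 2.45 x 10^-6/K

2.45 x 10^-6/K


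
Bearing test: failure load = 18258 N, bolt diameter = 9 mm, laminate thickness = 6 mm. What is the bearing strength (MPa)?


sigma_br = F/(d*h) = 18258/(9*6) = 338.1 MPa

338.1 MPa


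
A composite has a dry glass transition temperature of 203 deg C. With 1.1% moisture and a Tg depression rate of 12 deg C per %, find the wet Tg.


Tg_wet = Tg_dry - k*moisture = 203 - 12*1.1 = 189.8 deg C

189.8 deg C


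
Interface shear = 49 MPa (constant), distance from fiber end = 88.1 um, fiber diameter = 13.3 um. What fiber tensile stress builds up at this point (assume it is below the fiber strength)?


Force balance: sigma_f * (pi*d^2/4) = tau * (pi*d) * x  ->  sigma_f = 4 * tau * x / d
sigma_f = 4 * 49 * 88.1 / 13.3 = 1298.3 MPa

1298.3 MPa


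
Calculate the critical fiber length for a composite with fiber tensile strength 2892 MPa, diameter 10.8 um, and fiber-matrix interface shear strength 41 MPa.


Lc = sigma_f * d / (2 * tau_i) = 2892 * 10.8 / (2 * 41) = 380.9 um

380.9 um


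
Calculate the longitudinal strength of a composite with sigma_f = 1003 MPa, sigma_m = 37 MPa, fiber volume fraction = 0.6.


sigma_1 = sigma_f*Vf + sigma_m*(1-Vf) = 1003*0.6 + 37*0.4 = 616.6 MPa

616.6 MPa


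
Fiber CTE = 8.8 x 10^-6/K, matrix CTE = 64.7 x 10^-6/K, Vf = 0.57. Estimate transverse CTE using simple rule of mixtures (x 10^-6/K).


alpha_2 = alpha_f*Vf + alpha_m*(1-Vf) = 8.8*0.57 + 64.7*0.43 = 32.8 x 10^-6/K

32.8 x 10^-6/K


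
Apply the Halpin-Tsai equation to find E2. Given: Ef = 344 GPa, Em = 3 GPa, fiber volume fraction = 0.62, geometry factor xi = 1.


eta = (Ef/Em - 1)/(Ef/Em + xi) = (114.6667 - 1)/(114.6667 + 1) = 0.9827
E2 = Em*(1+xi*eta*Vf)/(1-eta*Vf) = 12.36 GPa

12.36 GPa


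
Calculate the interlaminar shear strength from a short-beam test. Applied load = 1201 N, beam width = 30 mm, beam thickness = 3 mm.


ILSS = 3F/(4bh) = 3*1201/(4*30*3) = 10.01 MPa

10.01 MPa


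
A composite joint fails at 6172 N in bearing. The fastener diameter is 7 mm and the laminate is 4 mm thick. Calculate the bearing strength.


sigma_br = F/(d*h) = 6172/(7*4) = 220.4 MPa

220.4 MPa


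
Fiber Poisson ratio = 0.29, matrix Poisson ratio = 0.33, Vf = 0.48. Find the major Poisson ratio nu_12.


nu_12 = nu_f*Vf + nu_m*(1-Vf) = 0.29*0.48 + 0.33*0.52 = 0.3108

0.3108


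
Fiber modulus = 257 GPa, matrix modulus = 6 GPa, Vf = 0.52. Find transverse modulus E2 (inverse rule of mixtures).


1/E2 = Vf/Ef + (1-Vf)/Em = 0.52/257 + 0.48/6
E2 = 12.19 GPa

12.19 GPa


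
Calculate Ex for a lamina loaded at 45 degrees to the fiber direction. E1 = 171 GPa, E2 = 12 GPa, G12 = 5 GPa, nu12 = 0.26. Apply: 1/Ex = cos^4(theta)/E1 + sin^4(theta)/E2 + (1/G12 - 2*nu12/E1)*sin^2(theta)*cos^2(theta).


cos^4(45) = 0.25, sin^4(45) = 0.25, sin^2(45)*cos^2(45) = 0.25
1/G12 - 2*nu12/E1 = 1/5 - 2*0.26/171 = 0.196959 GPa^-1
1/Ex = 0.25/171 + 0.25/12 + 0.196959*0.25 = 0.0715351 GPa^-1
Ex = 13.98 GPa

13.98 GPa


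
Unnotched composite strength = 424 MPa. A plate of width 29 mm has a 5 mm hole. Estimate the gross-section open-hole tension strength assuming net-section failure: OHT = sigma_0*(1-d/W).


OHT = sigma_0*(1-d/W) = 424*(1-5/29) = 350.9 MPa

350.9 MPa


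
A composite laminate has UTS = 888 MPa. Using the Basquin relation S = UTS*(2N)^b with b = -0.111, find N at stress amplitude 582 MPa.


N = 0.5 * (S/UTS)^(1/b) = 0.5 * (582/888)^(1/-0.111) = 22.4922 cycles

22.4922 cycles


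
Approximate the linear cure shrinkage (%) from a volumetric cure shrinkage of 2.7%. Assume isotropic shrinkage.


Linear shrinkage ≈ vol_shrink/3 = 2.7/3 = 0.9%

0.9%


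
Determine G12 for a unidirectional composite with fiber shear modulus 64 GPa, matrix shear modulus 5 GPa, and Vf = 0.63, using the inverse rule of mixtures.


1/G12 = Vf/Gf + (1-Vf)/Gm = 0.63/64 + 0.37/5
G12 = 11.93 GPa

11.93 GPa


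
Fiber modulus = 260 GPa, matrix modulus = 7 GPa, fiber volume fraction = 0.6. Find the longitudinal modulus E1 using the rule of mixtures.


E1 = Ef*Vf + Em*(1-Vf) = 260*0.6 + 7*0.4 = 158.8 GPa

158.8 GPa


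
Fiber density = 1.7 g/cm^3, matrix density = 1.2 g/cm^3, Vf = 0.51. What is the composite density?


rho_c = rho_f*Vf + rho_m*(1-Vf) = 1.7*0.51 + 1.2*0.49 = 1.455 g/cm^3

1.455 g/cm^3


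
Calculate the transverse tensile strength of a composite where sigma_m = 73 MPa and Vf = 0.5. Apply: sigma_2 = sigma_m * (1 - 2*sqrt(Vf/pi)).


factor = 1 - 2*sqrt(0.5/pi) = 0.2021
sigma_2 = 73 * 0.2021 = 14.75 MPa

14.75 MPa


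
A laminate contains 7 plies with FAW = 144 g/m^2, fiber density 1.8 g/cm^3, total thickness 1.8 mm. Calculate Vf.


Vf = n * FAW / (rho_f * h * 1000) = 7 * 144 / (1.8 * 1.8 * 1000) = 0.3111

0.3111


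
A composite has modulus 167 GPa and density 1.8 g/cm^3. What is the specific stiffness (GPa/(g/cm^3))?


Specific stiffness = E/rho = 167/1.8 = 92.8 GPa/(g/cm^3)

92.8 GPa/(g/cm^3)


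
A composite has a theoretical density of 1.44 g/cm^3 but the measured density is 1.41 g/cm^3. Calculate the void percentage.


Void% = (rho_theo - rho_actual)/rho_theo * 100 = (1.44 - 1.41)/1.44 * 100 = 2.08%

2.08%


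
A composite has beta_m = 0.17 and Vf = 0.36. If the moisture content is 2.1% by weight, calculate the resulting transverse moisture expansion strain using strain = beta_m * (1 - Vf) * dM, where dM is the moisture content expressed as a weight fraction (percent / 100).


dM = 2.1/100 = 0.021
strain = beta_m * (1-Vf) * dM = 0.17 * 0.64 * 0.021 = 0.0022848

0.0022848


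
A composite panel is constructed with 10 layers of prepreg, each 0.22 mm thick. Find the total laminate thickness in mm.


h = n * t_ply = 10 * 0.22 = 2.2 mm

2.2 mm


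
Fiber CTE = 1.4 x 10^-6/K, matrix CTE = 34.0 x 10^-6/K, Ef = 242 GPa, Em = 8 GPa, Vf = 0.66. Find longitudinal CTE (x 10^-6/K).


E1 = Ef*Vf + Em*(1-Vf) = 162.44
alpha_1 = (alpha_f*Ef*Vf + alpha_m*Em*(1-Vf))/E1 = 1.95 x 10^-6/K

1.95 x 10^-6/K


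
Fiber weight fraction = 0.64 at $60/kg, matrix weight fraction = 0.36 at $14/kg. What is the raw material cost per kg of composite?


Cost = cost_f*Wf + cost_m*Wm = 60*0.64 + 14*0.36 = $43.44/kg

$43.44/kg


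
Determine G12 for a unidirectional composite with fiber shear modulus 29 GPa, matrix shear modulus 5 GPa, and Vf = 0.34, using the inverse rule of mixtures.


1/G12 = Vf/Gf + (1-Vf)/Gm = 0.34/29 + 0.66/5
G12 = 6.96 GPa

6.96 GPa


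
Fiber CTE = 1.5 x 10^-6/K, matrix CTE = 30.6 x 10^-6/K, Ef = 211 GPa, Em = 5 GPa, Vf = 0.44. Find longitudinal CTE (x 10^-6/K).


E1 = Ef*Vf + Em*(1-Vf) = 95.64
alpha_1 = (alpha_f*Ef*Vf + alpha_m*Em*(1-Vf))/E1 = 2.35 x 10^-6/K

2.35 x 10^-6/K


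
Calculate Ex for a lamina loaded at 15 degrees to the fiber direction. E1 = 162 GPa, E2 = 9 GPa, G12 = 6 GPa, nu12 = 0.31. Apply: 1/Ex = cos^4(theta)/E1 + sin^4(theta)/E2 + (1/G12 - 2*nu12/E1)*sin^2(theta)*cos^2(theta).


cos^4(15) = 0.870513, sin^4(15) = 0.004487, sin^2(15)*cos^2(15) = 0.0625
1/G12 - 2*nu12/E1 = 1/6 - 2*0.31/162 = 0.16284 GPa^-1
1/Ex = 0.870513/162 + 0.004487/9 + 0.16284*0.0625 = 0.0160496 GPa^-1
Ex = 62.31 GPa

62.31 GPa


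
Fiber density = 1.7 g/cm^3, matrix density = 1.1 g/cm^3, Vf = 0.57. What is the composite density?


rho_c = rho_f*Vf + rho_m*(1-Vf) = 1.7*0.57 + 1.1*0.43 = 1.442 g/cm^3

1.442 g/cm^3


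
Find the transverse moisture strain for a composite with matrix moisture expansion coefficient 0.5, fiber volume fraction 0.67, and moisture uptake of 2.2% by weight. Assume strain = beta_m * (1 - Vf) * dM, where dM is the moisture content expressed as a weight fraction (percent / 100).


dM = 2.2/100 = 0.022
strain = beta_m * (1-Vf) * dM = 0.5 * 0.33 * 0.022 = 0.00363

0.00363


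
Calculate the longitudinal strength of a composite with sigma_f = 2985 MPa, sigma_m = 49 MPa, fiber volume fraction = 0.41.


sigma_1 = sigma_f*Vf + sigma_m*(1-Vf) = 2985*0.41 + 49*0.59 = 1252.8 MPa

1252.8 MPa


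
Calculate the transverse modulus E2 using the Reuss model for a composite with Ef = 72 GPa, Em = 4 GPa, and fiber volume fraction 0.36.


1/E2 = Vf/Ef + (1-Vf)/Em = 0.36/72 + 0.64/4
E2 = 6.06 GPa

6.06 GPa


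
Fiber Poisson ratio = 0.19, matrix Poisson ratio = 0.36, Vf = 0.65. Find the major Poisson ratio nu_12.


nu_12 = nu_f*Vf + nu_m*(1-Vf) = 0.19*0.65 + 0.36*0.35 = 0.2495

0.2495


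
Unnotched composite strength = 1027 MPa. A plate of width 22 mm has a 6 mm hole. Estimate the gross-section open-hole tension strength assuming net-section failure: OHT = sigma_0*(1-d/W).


OHT = sigma_0*(1-d/W) = 1027*(1-6/22) = 746.9 MPa

746.9 MPa


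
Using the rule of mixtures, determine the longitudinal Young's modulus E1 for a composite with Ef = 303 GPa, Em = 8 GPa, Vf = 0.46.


E1 = Ef*Vf + Em*(1-Vf) = 303*0.46 + 8*0.54 = 143.7 GPa

143.7 GPa


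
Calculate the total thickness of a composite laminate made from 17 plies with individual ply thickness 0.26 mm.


h = n * t_ply = 17 * 0.26 = 4.42 mm

4.42 mm


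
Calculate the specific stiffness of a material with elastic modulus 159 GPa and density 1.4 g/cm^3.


Specific stiffness = E/rho = 159/1.4 = 113.6 GPa/(g/cm^3)

113.6 GPa/(g/cm^3)


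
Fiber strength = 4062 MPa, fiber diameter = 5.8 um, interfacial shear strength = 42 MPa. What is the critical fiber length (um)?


Lc = sigma_f * d / (2 * tau_i) = 4062 * 5.8 / (2 * 42) = 280.5 um

280.5 um


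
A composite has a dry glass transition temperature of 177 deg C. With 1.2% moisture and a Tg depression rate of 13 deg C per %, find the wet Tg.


Tg_wet = Tg_dry - k*moisture = 177 - 13*1.2 = 161.4 deg C

161.4 deg C


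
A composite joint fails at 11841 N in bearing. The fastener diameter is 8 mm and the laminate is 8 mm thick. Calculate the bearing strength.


sigma_br = F/(d*h) = 11841/(8*8) = 185.0 MPa

185.0 MPa


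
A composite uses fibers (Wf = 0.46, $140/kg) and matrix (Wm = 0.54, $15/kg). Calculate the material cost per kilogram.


Cost = cost_f*Wf + cost_m*Wm = 140*0.46 + 15*0.54 = $72.5/kg

$72.5/kg


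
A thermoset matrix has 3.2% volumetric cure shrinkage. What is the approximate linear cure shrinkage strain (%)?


Linear shrinkage ≈ vol_shrink/3 = 3.2/3 = 1.067%

1.067%


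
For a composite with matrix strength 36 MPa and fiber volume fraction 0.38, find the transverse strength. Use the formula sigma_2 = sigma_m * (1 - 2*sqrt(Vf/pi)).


factor = 1 - 2*sqrt(0.38/pi) = 0.3044
sigma_2 = 36 * 0.3044 = 10.96 MPa

10.96 MPa


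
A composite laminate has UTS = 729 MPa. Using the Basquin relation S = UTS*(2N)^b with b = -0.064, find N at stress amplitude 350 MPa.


N = 0.5 * (S/UTS)^(1/b) = 0.5 * (350/729)^(1/-0.064) = 47645.7800 cycles

47645.7800 cycles


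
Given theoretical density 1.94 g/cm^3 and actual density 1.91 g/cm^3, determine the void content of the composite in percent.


Void% = (rho_theo - rho_actual)/rho_theo * 100 = (1.94 - 1.91)/1.94 * 100 = 1.55%

1.55%


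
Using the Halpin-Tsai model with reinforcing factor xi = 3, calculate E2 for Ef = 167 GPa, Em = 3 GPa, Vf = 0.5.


eta = (Ef/Em - 1)/(Ef/Em + xi) = (55.6667 - 1)/(55.6667 + 3) = 0.9318
E2 = Em*(1+xi*eta*Vf)/(1-eta*Vf) = 13.47 GPa

13.47 GPa


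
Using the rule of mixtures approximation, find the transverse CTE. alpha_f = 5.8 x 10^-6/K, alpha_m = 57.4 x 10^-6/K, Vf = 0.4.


alpha_2 = alpha_f*Vf + alpha_m*(1-Vf) = 5.8*0.4 + 57.4*0.6 = 36.8 x 10^-6/K

36.8 x 10^-6/K


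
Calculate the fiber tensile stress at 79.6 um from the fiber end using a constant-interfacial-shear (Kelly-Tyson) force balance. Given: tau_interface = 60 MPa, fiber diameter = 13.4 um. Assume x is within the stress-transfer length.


Force balance: sigma_f * (pi*d^2/4) = tau * (pi*d) * x  ->  sigma_f = 4 * tau * x / d
sigma_f = 4 * 60 * 79.6 / 13.4 = 1425.7 MPa

1425.7 MPa


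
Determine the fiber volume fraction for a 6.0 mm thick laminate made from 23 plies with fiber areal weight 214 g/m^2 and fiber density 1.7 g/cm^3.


Vf = n * FAW / (rho_f * h * 1000) = 23 * 214 / (1.7 * 6.0 * 1000) = 0.4825

0.4825


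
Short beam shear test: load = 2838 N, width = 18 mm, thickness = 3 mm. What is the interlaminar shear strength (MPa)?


ILSS = 3F/(4bh) = 3*2838/(4*18*3) = 39.42 MPa

39.42 MPa


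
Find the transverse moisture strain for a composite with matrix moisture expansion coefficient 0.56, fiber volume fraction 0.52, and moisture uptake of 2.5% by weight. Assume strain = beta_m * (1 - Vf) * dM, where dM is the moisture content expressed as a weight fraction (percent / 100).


dM = 2.5/100 = 0.025
strain = beta_m * (1-Vf) * dM = 0.56 * 0.48 * 0.025 = 0.00672

0.00672


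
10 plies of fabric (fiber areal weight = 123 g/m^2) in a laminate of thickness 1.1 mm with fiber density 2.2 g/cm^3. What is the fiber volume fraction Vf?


Vf = n * FAW / (rho_f * h * 1000) = 10 * 123 / (2.2 * 1.1 * 1000) = 0.5083

0.5083


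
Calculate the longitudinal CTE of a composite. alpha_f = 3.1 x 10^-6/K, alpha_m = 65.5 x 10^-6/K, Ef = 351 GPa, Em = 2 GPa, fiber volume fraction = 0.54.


E1 = Ef*Vf + Em*(1-Vf) = 190.46
alpha_1 = (alpha_f*Ef*Vf + alpha_m*Em*(1-Vf))/E1 = 3.4 x 10^-6/K

3.4 x 10^-6/K


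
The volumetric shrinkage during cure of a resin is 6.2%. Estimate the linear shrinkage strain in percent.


Linear shrinkage ≈ vol_shrink/3 = 6.2/3 = 2.067%

2.067%


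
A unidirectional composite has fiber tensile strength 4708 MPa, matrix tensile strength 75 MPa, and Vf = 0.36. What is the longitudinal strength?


sigma_1 = sigma_f*Vf + sigma_m*(1-Vf) = 4708*0.36 + 75*0.64 = 1742.9 MPa

1742.9 MPa


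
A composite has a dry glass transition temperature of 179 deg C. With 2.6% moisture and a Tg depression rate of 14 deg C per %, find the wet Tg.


Tg_wet = Tg_dry - k*moisture = 179 - 14*2.6 = 142.6 deg C

142.6 deg C


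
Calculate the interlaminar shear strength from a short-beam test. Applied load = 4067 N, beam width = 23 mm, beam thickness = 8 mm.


ILSS = 3F/(4bh) = 3*4067/(4*23*8) = 16.58 MPa

16.58 MPa


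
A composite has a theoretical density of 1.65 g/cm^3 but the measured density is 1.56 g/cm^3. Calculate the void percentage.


Void% = (rho_theo - rho_actual)/rho_theo * 100 = (1.65 - 1.56)/1.65 * 100 = 5.45%

5.45%


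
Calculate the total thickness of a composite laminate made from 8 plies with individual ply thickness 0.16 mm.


h = n * t_ply = 8 * 0.16 = 1.28 mm

1.28 mm


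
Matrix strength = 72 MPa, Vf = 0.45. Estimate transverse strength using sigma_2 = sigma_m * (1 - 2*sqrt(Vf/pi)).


factor = 1 - 2*sqrt(0.45/pi) = 0.2431
sigma_2 = 72 * 0.2431 = 17.5 MPa

17.5 MPa


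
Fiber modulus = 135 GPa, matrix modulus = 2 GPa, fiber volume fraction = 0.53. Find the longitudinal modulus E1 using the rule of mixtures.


E1 = Ef*Vf + Em*(1-Vf) = 135*0.53 + 2*0.47 = 72.49 GPa

72.49 GPa


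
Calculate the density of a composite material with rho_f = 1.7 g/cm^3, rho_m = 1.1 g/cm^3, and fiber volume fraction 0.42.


rho_c = rho_f*Vf + rho_m*(1-Vf) = 1.7*0.42 + 1.1*0.58 = 1.352 g/cm^3

1.352 g/cm^3


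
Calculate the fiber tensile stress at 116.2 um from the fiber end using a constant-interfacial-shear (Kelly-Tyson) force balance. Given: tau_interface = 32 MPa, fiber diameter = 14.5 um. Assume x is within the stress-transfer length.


Force balance: sigma_f * (pi*d^2/4) = tau * (pi*d) * x  ->  sigma_f = 4 * tau * x / d
sigma_f = 4 * 32 * 116.2 / 14.5 = 1025.8 MPa

1025.8 MPa


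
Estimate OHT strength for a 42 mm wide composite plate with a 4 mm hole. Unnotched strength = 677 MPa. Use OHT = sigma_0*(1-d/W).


OHT = sigma_0*(1-d/W) = 677*(1-4/42) = 612.5 MPa

612.5 MPa


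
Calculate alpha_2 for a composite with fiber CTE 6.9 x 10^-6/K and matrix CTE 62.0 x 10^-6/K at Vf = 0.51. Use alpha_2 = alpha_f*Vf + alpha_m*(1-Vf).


alpha_2 = alpha_f*Vf + alpha_m*(1-Vf) = 6.9*0.51 + 62.0*0.49 = 33.9 x 10^-6/K

33.9 x 10^-6/K


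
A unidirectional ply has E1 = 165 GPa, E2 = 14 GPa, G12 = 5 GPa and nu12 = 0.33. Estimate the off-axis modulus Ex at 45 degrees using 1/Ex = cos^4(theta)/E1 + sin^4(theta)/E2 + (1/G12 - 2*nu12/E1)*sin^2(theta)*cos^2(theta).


cos^4(45) = 0.25, sin^4(45) = 0.25, sin^2(45)*cos^2(45) = 0.25
1/G12 - 2*nu12/E1 = 1/5 - 2*0.33/165 = 0.196 GPa^-1
1/Ex = 0.25/165 + 0.25/14 + 0.196*0.25 = 0.0683723 GPa^-1
Ex = 14.63 GPa

14.63 GPa


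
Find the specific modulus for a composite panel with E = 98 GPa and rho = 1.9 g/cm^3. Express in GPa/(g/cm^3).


Specific stiffness = E/rho = 98/1.9 = 51.6 GPa/(g/cm^3)

51.6 GPa/(g/cm^3)


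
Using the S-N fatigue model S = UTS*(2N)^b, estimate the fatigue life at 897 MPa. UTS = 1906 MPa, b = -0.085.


N = 0.5 * (S/UTS)^(1/b) = 0.5 * (897/1906)^(1/-0.085) = 3547.4519 cycles

3547.4519 cycles


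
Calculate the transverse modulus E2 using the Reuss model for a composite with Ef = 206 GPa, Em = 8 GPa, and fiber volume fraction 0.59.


1/E2 = Vf/Ef + (1-Vf)/Em = 0.59/206 + 0.41/8
E2 = 18.48 GPa

18.48 GPa


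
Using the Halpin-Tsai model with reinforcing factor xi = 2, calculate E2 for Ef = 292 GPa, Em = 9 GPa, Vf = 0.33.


eta = (Ef/Em - 1)/(Ef/Em + xi) = (32.4444 - 1)/(32.4444 + 2) = 0.9129
E2 = Em*(1+xi*eta*Vf)/(1-eta*Vf) = 20.64 GPa

20.64 GPa


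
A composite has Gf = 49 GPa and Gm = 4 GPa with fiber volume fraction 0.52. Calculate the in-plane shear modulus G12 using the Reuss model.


1/G12 = Vf/Gf + (1-Vf)/Gm = 0.52/49 + 0.48/4
G12 = 7.66 GPa

7.66 GPa


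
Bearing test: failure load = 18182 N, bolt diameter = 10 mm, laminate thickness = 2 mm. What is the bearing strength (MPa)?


sigma_br = F/(d*h) = 18182/(10*2) = 909.1 MPa

909.1 MPa


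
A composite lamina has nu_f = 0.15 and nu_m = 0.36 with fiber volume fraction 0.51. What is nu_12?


nu_12 = nu_f*Vf + nu_m*(1-Vf) = 0.15*0.51 + 0.36*0.49 = 0.2529

0.2529


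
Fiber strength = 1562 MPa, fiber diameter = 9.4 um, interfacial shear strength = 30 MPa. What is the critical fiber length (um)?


Lc = sigma_f * d / (2 * tau_i) = 1562 * 9.4 / (2 * 30) = 244.7 um

244.7 um


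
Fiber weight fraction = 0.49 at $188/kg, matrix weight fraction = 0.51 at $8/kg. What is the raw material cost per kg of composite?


Cost = cost_f*Wf + cost_m*Wm = 188*0.49 + 8*0.51 = $96.2/kg

$96.2/kg


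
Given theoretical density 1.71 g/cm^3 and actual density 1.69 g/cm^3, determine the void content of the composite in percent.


Void% = (rho_theo - rho_actual)/rho_theo * 100 = (1.71 - 1.69)/1.71 * 100 = 1.17%

1.17%


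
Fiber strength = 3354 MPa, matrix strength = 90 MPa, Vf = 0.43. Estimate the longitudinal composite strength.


sigma_1 = sigma_f*Vf + sigma_m*(1-Vf) = 3354*0.43 + 90*0.57 = 1493.5 MPa

1493.5 MPa


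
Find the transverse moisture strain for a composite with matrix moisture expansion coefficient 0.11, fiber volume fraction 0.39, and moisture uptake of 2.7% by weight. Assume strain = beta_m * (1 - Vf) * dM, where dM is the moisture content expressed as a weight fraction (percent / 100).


dM = 2.7/100 = 0.027
strain = beta_m * (1-Vf) * dM = 0.11 * 0.61 * 0.027 = 0.0018117

0.0018117


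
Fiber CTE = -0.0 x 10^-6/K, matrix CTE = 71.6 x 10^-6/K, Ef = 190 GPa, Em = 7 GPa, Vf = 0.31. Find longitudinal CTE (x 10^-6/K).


E1 = Ef*Vf + Em*(1-Vf) = 63.73
alpha_1 = (alpha_f*Ef*Vf + alpha_m*Em*(1-Vf))/E1 = 5.43 x 10^-6/K

5.43 x 10^-6/K


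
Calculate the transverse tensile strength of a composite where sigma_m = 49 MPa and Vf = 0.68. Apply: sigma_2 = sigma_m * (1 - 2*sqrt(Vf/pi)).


factor = 1 - 2*sqrt(0.68/pi) = 0.0695
sigma_2 = 49 * 0.0695 = 3.41 MPa

3.41 MPa


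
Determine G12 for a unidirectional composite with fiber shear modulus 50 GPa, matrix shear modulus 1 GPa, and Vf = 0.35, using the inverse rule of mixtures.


1/G12 = Vf/Gf + (1-Vf)/Gm = 0.35/50 + 0.65/1
G12 = 1.52 GPa

1.52 GPa


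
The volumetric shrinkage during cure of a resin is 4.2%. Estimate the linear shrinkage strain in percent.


Linear shrinkage ≈ vol_shrink/3 = 4.2/3 = 1.4%

1.4%


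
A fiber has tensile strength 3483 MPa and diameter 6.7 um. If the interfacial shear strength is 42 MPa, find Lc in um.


Lc = sigma_f * d / (2 * tau_i) = 3483 * 6.7 / (2 * 42) = 277.8 um

277.8 um


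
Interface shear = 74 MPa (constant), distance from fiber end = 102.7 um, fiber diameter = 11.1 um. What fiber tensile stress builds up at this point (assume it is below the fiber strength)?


Force balance: sigma_f * (pi*d^2/4) = tau * (pi*d) * x  ->  sigma_f = 4 * tau * x / d
sigma_f = 4 * 74 * 102.7 / 11.1 = 2738.7 MPa

2738.7 MPa


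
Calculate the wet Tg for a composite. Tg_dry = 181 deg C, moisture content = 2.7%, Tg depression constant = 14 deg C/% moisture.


Tg_wet = Tg_dry - k*moisture = 181 - 14*2.7 = 143.2 deg C

143.2 deg C


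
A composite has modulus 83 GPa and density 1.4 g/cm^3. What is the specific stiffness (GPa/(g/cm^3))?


Specific stiffness = E/rho = 83/1.4 = 59.3 GPa/(g/cm^3)

59.3 GPa/(g/cm^3)


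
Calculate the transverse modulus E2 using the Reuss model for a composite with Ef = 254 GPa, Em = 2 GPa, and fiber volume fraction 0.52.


1/E2 = Vf/Ef + (1-Vf)/Em = 0.52/254 + 0.48/2
E2 = 4.13 GPa

4.13 GPa


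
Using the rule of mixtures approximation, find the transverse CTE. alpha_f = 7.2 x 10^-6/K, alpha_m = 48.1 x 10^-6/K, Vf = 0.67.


alpha_2 = alpha_f*Vf + alpha_m*(1-Vf) = 7.2*0.67 + 48.1*0.33 = 20.7 x 10^-6/K

20.7 x 10^-6/K


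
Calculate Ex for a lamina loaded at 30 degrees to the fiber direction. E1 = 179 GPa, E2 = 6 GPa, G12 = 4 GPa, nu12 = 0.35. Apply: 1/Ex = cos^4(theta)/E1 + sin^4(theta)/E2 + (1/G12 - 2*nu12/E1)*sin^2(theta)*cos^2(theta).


cos^4(30) = 0.5625, sin^4(30) = 0.0625, sin^2(30)*cos^2(30) = 0.1875
1/G12 - 2*nu12/E1 = 1/4 - 2*0.35/179 = 0.246089 GPa^-1
1/Ex = 0.5625/179 + 0.0625/6 + 0.246089*0.1875 = 0.0597009 GPa^-1
Ex = 16.75 GPa

16.75 GPa


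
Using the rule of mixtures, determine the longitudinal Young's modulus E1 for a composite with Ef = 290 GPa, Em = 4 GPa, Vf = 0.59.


E1 = Ef*Vf + Em*(1-Vf) = 290*0.59 + 4*0.41 = 172.74 GPa

172.74 GPa


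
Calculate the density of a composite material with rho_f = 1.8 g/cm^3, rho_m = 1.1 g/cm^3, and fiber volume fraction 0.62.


rho_c = rho_f*Vf + rho_m*(1-Vf) = 1.8*0.62 + 1.1*0.38 = 1.534 g/cm^3

1.534 g/cm^3


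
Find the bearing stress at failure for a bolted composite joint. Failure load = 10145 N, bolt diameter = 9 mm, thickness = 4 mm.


sigma_br = F/(d*h) = 10145/(9*4) = 281.8 MPa

281.8 MPa


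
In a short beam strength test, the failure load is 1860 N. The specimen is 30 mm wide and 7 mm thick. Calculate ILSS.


ILSS = 3F/(4bh) = 3*1860/(4*30*7) = 6.64 MPa

6.64 MPa


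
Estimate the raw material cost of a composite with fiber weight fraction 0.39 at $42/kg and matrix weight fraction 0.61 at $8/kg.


Cost = cost_f*Wf + cost_m*Wm = 42*0.39 + 8*0.61 = $21.26/kg

$21.26/kg


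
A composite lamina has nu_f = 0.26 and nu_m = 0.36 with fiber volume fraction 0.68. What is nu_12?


nu_12 = nu_f*Vf + nu_m*(1-Vf) = 0.26*0.68 + 0.36*0.32 = 0.292

0.292


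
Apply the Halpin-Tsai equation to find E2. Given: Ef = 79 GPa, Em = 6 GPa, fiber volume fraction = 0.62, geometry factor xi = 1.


eta = (Ef/Em - 1)/(Ef/Em + xi) = (13.1667 - 1)/(13.1667 + 1) = 0.8588
E2 = Em*(1+xi*eta*Vf)/(1-eta*Vf) = 19.67 GPa

19.67 GPa


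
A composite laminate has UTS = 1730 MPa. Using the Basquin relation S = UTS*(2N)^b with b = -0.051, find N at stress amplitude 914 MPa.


N = 0.5 * (S/UTS)^(1/b) = 0.5 * (914/1730)^(1/-0.051) = 135613.0620 cycles

135613.0620 cycles


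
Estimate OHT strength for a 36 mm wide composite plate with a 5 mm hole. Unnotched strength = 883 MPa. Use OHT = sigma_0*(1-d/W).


OHT = sigma_0*(1-d/W) = 883*(1-5/36) = 760.4 MPa

760.4 MPa


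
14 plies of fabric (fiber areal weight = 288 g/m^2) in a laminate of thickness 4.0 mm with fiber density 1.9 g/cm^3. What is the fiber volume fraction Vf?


Vf = n * FAW / (rho_f * h * 1000) = 14 * 288 / (1.9 * 4.0 * 1000) = 0.5305

0.5305


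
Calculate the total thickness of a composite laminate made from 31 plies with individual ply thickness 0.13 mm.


h = n * t_ply = 31 * 0.13 = 4.03 mm

4.03 mm


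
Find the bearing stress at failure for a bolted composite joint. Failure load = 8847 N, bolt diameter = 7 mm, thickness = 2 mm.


sigma_br = F/(d*h) = 8847/(7*2) = 631.9 MPa

631.9 MPa


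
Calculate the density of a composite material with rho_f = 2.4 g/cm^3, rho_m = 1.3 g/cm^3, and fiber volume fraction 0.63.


rho_c = rho_f*Vf + rho_m*(1-Vf) = 2.4*0.63 + 1.3*0.37 = 1.993 g/cm^3

1.993 g/cm^3


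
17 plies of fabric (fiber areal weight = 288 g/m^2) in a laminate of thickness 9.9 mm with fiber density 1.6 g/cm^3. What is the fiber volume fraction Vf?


Vf = n * FAW / (rho_f * h * 1000) = 17 * 288 / (1.6 * 9.9 * 1000) = 0.3091

0.3091


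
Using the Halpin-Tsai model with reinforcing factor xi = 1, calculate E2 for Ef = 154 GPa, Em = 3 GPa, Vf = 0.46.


eta = (Ef/Em - 1)/(Ef/Em + xi) = (51.3333 - 1)/(51.3333 + 1) = 0.9618
E2 = Em*(1+xi*eta*Vf)/(1-eta*Vf) = 7.76 GPa

7.76 GPa


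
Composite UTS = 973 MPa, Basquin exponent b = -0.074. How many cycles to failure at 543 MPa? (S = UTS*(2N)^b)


N = 0.5 * (S/UTS)^(1/b) = 0.5 * (543/973)^(1/-0.074) = 1324.7038 cycles

1324.7038 cycles


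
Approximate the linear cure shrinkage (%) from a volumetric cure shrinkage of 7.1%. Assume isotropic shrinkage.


Linear shrinkage ≈ vol_shrink/3 = 7.1/3 = 2.367%

2.367%


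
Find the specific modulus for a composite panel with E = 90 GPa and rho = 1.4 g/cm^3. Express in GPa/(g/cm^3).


Specific stiffness = E/rho = 90/1.4 = 64.3 GPa/(g/cm^3)

64.3 GPa/(g/cm^3)


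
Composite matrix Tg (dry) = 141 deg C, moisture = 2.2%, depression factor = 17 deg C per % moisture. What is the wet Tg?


Tg_wet = Tg_dry - k*moisture = 141 - 17*2.2 = 103.6 deg C

103.6 deg C


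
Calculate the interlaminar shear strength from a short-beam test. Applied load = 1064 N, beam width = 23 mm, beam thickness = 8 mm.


ILSS = 3F/(4bh) = 3*1064/(4*23*8) = 4.34 MPa

4.34 MPa


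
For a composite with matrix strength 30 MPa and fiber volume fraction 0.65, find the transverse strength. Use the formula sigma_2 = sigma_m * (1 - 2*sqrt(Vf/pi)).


factor = 1 - 2*sqrt(0.65/pi) = 0.0903
sigma_2 = 30 * 0.0903 = 2.71 MPa

2.71 MPa


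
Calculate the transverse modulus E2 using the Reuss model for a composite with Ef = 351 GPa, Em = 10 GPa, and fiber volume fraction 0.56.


1/E2 = Vf/Ef + (1-Vf)/Em = 0.56/351 + 0.44/10
E2 = 21.93 GPa

21.93 GPa


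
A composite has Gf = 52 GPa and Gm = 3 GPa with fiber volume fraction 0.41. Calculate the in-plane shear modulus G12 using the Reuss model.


1/G12 = Vf/Gf + (1-Vf)/Gm = 0.41/52 + 0.59/3
G12 = 4.89 GPa

4.89 GPa


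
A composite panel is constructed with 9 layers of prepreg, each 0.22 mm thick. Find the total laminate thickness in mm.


h = n * t_ply = 9 * 0.22 = 1.98 mm

1.98 mm


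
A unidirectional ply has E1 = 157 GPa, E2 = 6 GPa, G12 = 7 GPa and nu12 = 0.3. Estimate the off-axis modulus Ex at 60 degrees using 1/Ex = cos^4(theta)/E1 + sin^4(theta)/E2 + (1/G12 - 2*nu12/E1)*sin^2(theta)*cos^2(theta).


cos^4(60) = 0.0625, sin^4(60) = 0.5625, sin^2(60)*cos^2(60) = 0.1875
1/G12 - 2*nu12/E1 = 1/7 - 2*0.3/157 = 0.139035 GPa^-1
1/Ex = 0.0625/157 + 0.5625/6 + 0.139035*0.1875 = 0.1202172 GPa^-1
Ex = 8.32 GPa

8.32 GPa


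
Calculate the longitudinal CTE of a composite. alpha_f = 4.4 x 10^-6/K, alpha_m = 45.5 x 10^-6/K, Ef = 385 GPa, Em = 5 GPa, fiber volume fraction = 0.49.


E1 = Ef*Vf + Em*(1-Vf) = 191.2
alpha_1 = (alpha_f*Ef*Vf + alpha_m*Em*(1-Vf))/E1 = 4.95 x 10^-6/K

4.95 x 10^-6/K


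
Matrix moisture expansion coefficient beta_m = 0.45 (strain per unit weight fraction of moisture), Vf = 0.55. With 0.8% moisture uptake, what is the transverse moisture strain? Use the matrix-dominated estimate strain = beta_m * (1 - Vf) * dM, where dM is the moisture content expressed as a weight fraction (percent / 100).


dM = 0.8/100 = 0.008
strain = beta_m * (1-Vf) * dM = 0.45 * 0.45 * 0.008 = 0.00162

0.00162


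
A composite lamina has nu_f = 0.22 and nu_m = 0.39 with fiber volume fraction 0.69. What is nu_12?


nu_12 = nu_f*Vf + nu_m*(1-Vf) = 0.22*0.69 + 0.39*0.31 = 0.2727

0.2727


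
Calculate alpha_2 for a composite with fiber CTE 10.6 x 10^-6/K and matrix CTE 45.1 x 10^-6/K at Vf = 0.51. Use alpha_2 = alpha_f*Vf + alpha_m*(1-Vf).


alpha_2 = alpha_f*Vf + alpha_m*(1-Vf) = 10.6*0.51 + 45.1*0.49 = 27.5 x 10^-6/K

27.5 x 10^-6/K


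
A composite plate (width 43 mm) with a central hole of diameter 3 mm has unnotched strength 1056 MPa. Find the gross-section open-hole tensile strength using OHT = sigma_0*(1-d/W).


OHT = sigma_0*(1-d/W) = 1056*(1-3/43) = 982.3 MPa

982.3 MPa


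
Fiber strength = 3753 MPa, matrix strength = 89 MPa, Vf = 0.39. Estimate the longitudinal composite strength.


sigma_1 = sigma_f*Vf + sigma_m*(1-Vf) = 3753*0.39 + 89*0.61 = 1518.0 MPa

1518.0 MPa


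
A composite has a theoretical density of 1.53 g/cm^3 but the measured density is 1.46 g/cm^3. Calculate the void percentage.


Void% = (rho_theo - rho_actual)/rho_theo * 100 = (1.53 - 1.46)/1.53 * 100 = 4.58%

4.58%


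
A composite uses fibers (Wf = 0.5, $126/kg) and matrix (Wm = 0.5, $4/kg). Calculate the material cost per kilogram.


Cost = cost_f*Wf + cost_m*Wm = 126*0.5 + 4*0.5 = $65.0/kg

$65.0/kg


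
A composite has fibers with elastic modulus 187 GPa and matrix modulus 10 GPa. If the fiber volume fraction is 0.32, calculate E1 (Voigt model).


E1 = Ef*Vf + Em*(1-Vf) = 187*0.32 + 10*0.68 = 66.64 GPa

66.64 GPa
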